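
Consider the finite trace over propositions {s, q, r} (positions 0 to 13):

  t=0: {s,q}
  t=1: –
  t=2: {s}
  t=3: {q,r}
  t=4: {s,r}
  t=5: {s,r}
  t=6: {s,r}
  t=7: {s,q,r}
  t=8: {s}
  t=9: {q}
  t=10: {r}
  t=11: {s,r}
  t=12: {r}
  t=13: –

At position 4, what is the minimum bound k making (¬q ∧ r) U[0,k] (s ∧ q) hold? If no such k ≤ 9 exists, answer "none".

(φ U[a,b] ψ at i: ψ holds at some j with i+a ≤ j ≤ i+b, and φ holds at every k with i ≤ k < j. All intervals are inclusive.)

3

Need earliest j ≥ 4 with (s ∧ q), and (¬q ∧ r) at every k in [4,j-1].
  j=4: rhs fails.
  j=5: rhs fails.
  j=6: rhs fails.
  j=7: rhs holds; lhs holds on [4,6]. k = 3.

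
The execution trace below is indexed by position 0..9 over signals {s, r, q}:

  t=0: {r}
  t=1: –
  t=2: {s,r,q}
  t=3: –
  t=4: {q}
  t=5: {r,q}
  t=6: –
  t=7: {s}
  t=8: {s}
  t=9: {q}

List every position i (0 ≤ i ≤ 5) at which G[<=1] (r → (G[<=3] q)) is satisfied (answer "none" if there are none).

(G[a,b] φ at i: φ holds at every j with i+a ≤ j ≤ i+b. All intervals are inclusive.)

Evaluate at each i in [0,5]:
  i=0: ✗ (fails at j=0)
  i=1: ✗ (fails at j=2)
  i=2: ✗ (fails at j=2)
  i=3: ✓ (all of [3,4])
  i=4: ✗ (fails at j=5)
  i=5: ✗ (fails at j=5)

3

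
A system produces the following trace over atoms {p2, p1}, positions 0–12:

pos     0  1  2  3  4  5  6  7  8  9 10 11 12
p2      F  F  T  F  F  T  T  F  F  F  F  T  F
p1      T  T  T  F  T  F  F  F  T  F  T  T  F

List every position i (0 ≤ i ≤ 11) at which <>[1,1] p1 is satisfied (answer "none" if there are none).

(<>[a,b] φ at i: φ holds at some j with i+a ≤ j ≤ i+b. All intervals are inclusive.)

0, 1, 3, 7, 9, 10

Evaluate at each i in [0,11]:
  i=0: ✓ (witness j=1)
  i=1: ✓ (witness j=2)
  i=2: ✗ (none in [3,3])
  i=3: ✓ (witness j=4)
  i=4: ✗ (none in [5,5])
  i=5: ✗ (none in [6,6])
  i=6: ✗ (none in [7,7])
  i=7: ✓ (witness j=8)
  i=8: ✗ (none in [9,9])
  i=9: ✓ (witness j=10)
  i=10: ✓ (witness j=11)
  i=11: ✗ (none in [12,12])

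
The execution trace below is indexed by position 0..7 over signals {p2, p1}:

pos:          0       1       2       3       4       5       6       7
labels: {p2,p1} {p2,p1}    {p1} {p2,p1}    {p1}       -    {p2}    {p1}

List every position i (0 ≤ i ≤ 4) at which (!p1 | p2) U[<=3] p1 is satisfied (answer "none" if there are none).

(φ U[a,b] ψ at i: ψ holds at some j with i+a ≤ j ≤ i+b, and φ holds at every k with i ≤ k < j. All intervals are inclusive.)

Evaluate at each i in [0,4]:
  i=0: ✓ (rhs at j=0)
  i=1: ✓ (rhs at j=1)
  i=2: ✓ (rhs at j=2)
  i=3: ✓ (rhs at j=3)
  i=4: ✓ (rhs at j=4)

0, 1, 2, 3, 4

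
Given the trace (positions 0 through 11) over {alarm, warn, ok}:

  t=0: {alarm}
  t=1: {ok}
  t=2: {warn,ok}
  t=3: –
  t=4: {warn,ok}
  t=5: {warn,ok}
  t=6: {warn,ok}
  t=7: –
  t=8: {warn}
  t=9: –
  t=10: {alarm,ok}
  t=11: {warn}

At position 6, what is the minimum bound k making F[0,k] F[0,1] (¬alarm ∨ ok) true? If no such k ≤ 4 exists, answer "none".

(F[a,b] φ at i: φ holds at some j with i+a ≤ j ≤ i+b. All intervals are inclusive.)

0

Scan j = 6,7,… for F[0,1] (¬alarm ∨ ok):
  j=6: holds
First hit at j=6, so smallest k = 6-6 = 0.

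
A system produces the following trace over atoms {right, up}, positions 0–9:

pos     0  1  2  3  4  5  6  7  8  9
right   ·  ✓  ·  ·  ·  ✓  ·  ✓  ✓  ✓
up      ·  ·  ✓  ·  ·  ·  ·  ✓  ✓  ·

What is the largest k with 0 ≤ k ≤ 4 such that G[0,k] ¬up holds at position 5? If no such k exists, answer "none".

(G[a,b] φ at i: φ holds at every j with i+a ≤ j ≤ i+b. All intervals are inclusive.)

1

¬up must hold from j=5 onward; find where it first fails.
  j=5: holds
  j=6: holds
  j=7: fails
Holds on [5,6], so largest k = 1.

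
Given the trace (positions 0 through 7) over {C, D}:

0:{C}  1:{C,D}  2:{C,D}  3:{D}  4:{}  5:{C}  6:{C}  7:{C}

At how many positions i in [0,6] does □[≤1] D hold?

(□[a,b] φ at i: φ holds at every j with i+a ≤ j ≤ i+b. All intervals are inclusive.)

Evaluate at each i in [0,6]:
  i=0: ✗ (fails at j=0)
  i=1: ✓ (all of [1,2])
  i=2: ✓ (all of [2,3])
  i=3: ✗ (fails at j=4)
  i=4: ✗ (fails at j=4)
  i=5: ✗ (fails at j=5)
  i=6: ✗ (fails at j=6)
Positions where it holds: {1, 2} → 2.

2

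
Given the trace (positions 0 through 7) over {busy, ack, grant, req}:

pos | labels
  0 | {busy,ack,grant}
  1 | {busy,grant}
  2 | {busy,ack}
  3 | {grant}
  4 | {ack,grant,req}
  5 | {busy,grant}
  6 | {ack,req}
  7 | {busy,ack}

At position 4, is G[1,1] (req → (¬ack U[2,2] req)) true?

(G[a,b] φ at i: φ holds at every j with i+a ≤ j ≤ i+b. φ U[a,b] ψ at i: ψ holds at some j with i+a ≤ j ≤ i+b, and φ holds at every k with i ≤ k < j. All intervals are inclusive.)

Yes

Check (req → (¬ack U[2,2] req)) at every j in [5,5]:
  j=5: antecedent false → ✓
All positions satisfy it → formula holds.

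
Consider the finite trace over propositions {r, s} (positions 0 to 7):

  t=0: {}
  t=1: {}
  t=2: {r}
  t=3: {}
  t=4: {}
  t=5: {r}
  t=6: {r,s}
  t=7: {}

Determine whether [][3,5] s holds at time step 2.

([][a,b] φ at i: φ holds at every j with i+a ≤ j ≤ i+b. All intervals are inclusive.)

Does not hold

Check s at every j in [5,7]:
  j=5: false
  j=6: true
  j=7: false
Fails at j=5 → formula fails.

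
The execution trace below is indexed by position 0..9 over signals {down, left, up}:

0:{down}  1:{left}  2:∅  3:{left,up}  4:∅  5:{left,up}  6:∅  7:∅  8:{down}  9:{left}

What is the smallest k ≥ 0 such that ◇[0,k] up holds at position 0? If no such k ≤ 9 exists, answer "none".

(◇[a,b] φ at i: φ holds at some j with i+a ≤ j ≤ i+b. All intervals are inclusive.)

Scan j = 0,1,… for up:
  j=0: fails
  j=1: fails
  j=2: fails
  j=3: holds
First hit at j=3, so smallest k = 3-0 = 3.

3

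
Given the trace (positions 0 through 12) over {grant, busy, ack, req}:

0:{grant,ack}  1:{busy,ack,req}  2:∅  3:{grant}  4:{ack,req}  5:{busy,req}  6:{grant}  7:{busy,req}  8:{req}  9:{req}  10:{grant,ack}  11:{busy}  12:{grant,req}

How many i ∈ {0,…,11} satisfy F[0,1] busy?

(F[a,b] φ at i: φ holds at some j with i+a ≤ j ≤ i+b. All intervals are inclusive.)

8

Evaluate at each i in [0,11]:
  i=0: ✓ (witness j=1)
  i=1: ✓ (witness j=1)
  i=2: ✗ (none in [2,3])
  i=3: ✗ (none in [3,4])
  i=4: ✓ (witness j=5)
  i=5: ✓ (witness j=5)
  i=6: ✓ (witness j=7)
  i=7: ✓ (witness j=7)
  i=8: ✗ (none in [8,9])
  i=9: ✗ (none in [9,10])
  i=10: ✓ (witness j=11)
  i=11: ✓ (witness j=11)
Positions where it holds: {0, 1, 4, 5, 6, 7, 10, 11} → 8.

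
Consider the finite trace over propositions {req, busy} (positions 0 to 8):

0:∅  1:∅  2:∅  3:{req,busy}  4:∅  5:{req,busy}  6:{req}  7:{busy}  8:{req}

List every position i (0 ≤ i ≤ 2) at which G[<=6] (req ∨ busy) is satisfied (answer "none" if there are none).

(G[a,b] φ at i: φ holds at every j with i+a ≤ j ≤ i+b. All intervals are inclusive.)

Evaluate at each i in [0,2]:
  i=0: ✗ (fails at j=0)
  i=1: ✗ (fails at j=1)
  i=2: ✗ (fails at j=2)

none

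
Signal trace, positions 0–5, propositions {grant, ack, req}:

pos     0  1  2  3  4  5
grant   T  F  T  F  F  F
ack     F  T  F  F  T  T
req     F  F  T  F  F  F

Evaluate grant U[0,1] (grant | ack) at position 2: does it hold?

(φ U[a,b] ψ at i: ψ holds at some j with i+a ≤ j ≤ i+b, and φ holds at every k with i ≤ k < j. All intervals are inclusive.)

True

Need some j in [2,3] with (grant | ack), and grant at every k in [2,j-1].
  j=2: (grant | ack) holds; no prefix to check → satisfied.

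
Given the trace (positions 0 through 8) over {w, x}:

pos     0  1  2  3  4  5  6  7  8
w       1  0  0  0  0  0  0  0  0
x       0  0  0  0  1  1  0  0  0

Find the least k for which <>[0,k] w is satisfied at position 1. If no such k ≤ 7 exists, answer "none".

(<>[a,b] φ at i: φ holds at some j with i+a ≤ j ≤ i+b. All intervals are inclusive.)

Scan j = 1,2,… for w:
  j=1: fails
  j=2: fails
  j=3: fails
  j=4: fails
  j=5: fails
  j=6: fails
  j=7: fails
  j=8: fails
No j in [1,8] satisfies it → none.

none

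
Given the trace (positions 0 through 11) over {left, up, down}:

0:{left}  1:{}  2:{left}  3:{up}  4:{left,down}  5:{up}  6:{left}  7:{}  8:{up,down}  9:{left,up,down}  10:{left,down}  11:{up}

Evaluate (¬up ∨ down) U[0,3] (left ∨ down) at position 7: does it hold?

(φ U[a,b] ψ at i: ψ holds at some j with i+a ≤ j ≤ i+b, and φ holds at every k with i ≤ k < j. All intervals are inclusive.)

Yes

Need some j in [7,10] with (left ∨ down), and (¬up ∨ down) at every k in [7,j-1].
  j=7: (left ∨ down) false.
  j=8: (left ∨ down) holds; (¬up ∨ down) holds at every k in [7,7] → satisfied.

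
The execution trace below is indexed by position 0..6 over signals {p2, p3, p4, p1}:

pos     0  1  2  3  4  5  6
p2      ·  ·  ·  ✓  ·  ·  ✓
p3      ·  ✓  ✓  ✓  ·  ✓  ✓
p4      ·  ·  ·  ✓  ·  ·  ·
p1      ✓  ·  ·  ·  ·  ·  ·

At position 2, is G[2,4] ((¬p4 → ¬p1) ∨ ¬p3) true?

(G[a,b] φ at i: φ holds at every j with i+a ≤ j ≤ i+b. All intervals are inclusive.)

Check ((¬p4 → ¬p1) ∨ ¬p3) at every j in [4,6]:
  j=4: true
  j=5: true
  j=6: true
All positions satisfy it → formula holds.

Yes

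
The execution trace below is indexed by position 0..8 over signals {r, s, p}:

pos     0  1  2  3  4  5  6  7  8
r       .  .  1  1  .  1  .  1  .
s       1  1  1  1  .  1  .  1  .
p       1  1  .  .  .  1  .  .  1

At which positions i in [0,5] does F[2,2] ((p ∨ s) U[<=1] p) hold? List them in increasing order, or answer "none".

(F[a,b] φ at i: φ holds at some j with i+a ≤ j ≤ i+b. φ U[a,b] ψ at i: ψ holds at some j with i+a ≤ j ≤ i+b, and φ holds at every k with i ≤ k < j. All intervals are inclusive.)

3, 5

Evaluate at each i in [0,5]:
  i=0: ✗ (none in [2,2])
  i=1: ✗ (none in [3,3])
  i=2: ✗ (none in [4,4])
  i=3: ✓ (witness j=5)
  i=4: ✗ (none in [6,6])
  i=5: ✓ (witness j=7)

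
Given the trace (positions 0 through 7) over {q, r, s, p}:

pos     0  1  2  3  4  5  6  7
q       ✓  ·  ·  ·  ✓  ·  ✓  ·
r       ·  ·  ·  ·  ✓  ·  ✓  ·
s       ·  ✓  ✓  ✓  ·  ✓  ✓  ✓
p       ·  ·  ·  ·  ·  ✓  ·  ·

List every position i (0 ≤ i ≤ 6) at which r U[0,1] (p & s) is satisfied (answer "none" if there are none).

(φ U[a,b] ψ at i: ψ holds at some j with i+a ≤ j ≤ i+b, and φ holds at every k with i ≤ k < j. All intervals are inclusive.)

4, 5

Evaluate at each i in [0,6]:
  i=0: ✗ (no rhs in [0,1])
  i=1: ✗ (no rhs in [1,2])
  i=2: ✗ (no rhs in [2,3])
  i=3: ✗ (no rhs in [3,4])
  i=4: ✓ (rhs at j=5; lhs holds on [4,4])
  i=5: ✓ (rhs at j=5)
  i=6: ✗ (no rhs in [6,7])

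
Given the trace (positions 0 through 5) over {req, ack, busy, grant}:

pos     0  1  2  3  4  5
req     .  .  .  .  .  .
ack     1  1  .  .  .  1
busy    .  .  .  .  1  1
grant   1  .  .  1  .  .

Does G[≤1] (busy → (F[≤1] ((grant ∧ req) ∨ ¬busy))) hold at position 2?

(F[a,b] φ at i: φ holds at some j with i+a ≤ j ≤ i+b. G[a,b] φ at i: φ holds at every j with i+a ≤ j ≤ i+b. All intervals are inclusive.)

True

Check (busy → (F[≤1] ((grant ∧ req) ∨ ¬busy))) at every j in [2,3]:
  j=2: antecedent false → ✓
  j=3: antecedent false → ✓
All positions satisfy it → formula holds.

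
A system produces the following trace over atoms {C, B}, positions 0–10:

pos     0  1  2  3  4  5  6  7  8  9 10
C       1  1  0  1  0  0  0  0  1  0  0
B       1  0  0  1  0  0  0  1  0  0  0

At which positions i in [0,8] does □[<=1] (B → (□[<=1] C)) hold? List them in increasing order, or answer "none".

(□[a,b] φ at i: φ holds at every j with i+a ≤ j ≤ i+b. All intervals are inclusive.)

Evaluate at each i in [0,8]:
  i=0: ✓ (all of [0,1])
  i=1: ✓ (all of [1,2])
  i=2: ✗ (fails at j=3)
  i=3: ✗ (fails at j=3)
  i=4: ✓ (all of [4,5])
  i=5: ✓ (all of [5,6])
  i=6: ✗ (fails at j=7)
  i=7: ✗ (fails at j=7)
  i=8: ✓ (all of [8,9])

0, 1, 4, 5, 8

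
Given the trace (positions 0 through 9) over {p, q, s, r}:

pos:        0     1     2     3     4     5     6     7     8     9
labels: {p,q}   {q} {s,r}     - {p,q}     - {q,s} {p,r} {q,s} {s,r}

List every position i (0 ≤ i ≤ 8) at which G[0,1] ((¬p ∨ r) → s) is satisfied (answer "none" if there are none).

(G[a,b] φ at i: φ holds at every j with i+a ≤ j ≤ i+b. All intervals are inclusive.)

8

Evaluate at each i in [0,8]:
  i=0: ✗ (fails at j=1)
  i=1: ✗ (fails at j=1)
  i=2: ✗ (fails at j=3)
  i=3: ✗ (fails at j=3)
  i=4: ✗ (fails at j=5)
  i=5: ✗ (fails at j=5)
  i=6: ✗ (fails at j=7)
  i=7: ✗ (fails at j=7)
  i=8: ✓ (all of [8,9])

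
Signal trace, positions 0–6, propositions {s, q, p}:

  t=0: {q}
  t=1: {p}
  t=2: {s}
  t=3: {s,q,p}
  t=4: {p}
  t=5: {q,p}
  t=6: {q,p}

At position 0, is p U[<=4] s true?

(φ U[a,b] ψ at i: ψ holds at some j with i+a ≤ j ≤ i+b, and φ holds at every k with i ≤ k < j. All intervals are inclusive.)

Need some j in [0,4] with s, and p at every k in [0,j-1].
  j=0: s false.
  j=1: s false.
  j=2: s holds, but p fails at k=0 → not this j.
  j=3: s holds, but p fails at k=0 → not this j.
  j=4: s false.
No j in the window works → until fails.

False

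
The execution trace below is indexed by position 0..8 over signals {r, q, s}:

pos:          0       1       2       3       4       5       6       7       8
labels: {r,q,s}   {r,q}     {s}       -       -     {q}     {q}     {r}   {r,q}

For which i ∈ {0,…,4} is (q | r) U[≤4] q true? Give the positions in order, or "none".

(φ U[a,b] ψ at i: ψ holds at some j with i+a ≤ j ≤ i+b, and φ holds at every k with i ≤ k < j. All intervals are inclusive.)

0, 1

Evaluate at each i in [0,4]:
  i=0: ✓ (rhs at j=0)
  i=1: ✓ (rhs at j=1)
  i=2: ✗ (lhs fails at k=2 before rhs at j=5)
  i=3: ✗ (lhs fails at k=3 before rhs at j=5)
  i=4: ✗ (lhs fails at k=4 before rhs at j=5)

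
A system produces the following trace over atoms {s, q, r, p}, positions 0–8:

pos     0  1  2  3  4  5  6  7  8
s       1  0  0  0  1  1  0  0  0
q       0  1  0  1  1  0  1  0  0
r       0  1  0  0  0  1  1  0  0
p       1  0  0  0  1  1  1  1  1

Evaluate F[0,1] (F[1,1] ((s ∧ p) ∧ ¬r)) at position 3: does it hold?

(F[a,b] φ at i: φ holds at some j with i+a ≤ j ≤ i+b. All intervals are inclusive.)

Check F[1,1] ((s ∧ p) ∧ ¬r) at each j in [3,4]:
  j=3: holds (witness at 4)
  j=4: fails (none in [5,5])
Found at j=3 → formula holds.

True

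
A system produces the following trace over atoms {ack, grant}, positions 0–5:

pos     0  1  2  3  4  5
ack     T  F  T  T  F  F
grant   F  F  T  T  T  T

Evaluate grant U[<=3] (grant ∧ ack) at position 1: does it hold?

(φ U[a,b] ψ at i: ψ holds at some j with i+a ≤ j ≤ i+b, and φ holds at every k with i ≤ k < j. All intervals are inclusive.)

Need some j in [1,4] with (grant ∧ ack), and grant at every k in [1,j-1].
  j=1: (grant ∧ ack) false.
  j=2: (grant ∧ ack) holds, but grant fails at k=1 → not this j.
  j=3: (grant ∧ ack) holds, but grant fails at k=1 → not this j.
  j=4: (grant ∧ ack) false.
No j in the window works → until fails.

False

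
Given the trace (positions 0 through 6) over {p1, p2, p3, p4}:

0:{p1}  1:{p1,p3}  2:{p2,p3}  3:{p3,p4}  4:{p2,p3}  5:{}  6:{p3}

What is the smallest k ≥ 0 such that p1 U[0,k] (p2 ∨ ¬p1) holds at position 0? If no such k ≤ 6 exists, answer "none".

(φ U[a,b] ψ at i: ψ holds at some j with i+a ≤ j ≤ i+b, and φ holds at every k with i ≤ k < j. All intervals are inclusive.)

2

Need earliest j ≥ 0 with (p2 ∨ ¬p1), and p1 at every k in [0,j-1].
  j=0: rhs fails.
  j=1: rhs fails.
  j=2: rhs holds; lhs holds on [0,1]. k = 2.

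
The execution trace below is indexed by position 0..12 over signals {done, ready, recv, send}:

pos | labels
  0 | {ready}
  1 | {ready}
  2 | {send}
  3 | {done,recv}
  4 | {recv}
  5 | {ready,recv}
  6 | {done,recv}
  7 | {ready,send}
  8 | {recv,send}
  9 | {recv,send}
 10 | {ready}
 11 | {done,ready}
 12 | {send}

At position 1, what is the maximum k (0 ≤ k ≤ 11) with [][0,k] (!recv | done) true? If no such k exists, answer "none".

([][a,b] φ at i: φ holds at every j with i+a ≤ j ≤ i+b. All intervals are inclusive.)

2

(!recv | done) must hold from j=1 onward; find where it first fails.
  j=1: holds
  j=2: holds
  j=3: holds
  j=4: fails
Holds on [1,3], so largest k = 2.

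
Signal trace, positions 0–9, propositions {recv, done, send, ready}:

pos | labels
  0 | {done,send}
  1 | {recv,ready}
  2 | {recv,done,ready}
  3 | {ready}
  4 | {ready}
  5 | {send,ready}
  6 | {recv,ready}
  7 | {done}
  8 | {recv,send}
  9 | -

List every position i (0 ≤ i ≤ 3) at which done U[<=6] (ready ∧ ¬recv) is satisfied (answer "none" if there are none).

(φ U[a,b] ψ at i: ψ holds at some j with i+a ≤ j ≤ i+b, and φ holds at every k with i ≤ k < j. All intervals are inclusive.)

2, 3

Evaluate at each i in [0,3]:
  i=0: ✗ (lhs fails at k=1 before rhs at j=3)
  i=1: ✗ (lhs fails at k=1 before rhs at j=3)
  i=2: ✓ (rhs at j=3; lhs holds on [2,2])
  i=3: ✓ (rhs at j=3)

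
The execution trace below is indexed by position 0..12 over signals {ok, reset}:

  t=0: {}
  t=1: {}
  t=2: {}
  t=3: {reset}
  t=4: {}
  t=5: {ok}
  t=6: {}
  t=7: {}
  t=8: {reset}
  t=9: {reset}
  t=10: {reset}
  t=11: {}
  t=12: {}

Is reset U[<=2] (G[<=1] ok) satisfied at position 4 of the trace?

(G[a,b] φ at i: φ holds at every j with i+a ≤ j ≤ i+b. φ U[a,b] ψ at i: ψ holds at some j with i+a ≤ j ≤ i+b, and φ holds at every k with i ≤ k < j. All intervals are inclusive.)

Does not hold

Need some j in [4,6] with G[<=1] ok, and reset at every k in [4,j-1].
  j=4: G[<=1] ok — fails at 4.
  j=5: G[<=1] ok — fails at 6.
  j=6: G[<=1] ok — fails at 6.
No j in the window works → until fails.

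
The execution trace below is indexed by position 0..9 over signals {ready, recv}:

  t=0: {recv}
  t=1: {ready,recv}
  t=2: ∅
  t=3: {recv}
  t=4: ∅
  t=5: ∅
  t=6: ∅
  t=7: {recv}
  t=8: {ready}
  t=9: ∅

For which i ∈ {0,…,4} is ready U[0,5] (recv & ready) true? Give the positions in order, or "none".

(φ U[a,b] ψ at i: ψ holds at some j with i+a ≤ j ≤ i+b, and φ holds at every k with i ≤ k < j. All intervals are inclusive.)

1

Evaluate at each i in [0,4]:
  i=0: ✗ (lhs fails at k=0 before rhs at j=1)
  i=1: ✓ (rhs at j=1)
  i=2: ✗ (no rhs in [2,7])
  i=3: ✗ (no rhs in [3,8])
  i=4: ✗ (no rhs in [4,9])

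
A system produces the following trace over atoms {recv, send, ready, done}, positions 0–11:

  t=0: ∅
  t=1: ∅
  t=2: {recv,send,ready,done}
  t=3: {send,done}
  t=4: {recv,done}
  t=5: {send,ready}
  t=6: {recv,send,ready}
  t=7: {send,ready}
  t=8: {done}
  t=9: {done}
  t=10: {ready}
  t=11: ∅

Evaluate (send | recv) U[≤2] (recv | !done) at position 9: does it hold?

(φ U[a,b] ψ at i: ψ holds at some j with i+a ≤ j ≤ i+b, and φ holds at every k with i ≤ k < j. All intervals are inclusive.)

No

Need some j in [9,11] with (recv | !done), and (send | recv) at every k in [9,j-1].
  j=9: (recv | !done) false.
  j=10: (recv | !done) holds, but (send | recv) fails at k=9 → not this j.
  j=11: (recv | !done) holds, but (send | recv) fails at k=9 → not this j.
No j in the window works → until fails.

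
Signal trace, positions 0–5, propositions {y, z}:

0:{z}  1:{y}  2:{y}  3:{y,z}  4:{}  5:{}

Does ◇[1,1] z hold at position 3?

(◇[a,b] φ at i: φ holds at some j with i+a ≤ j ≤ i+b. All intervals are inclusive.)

Does not hold

Check z at each j in [4,4]:
  j=4: false
No position in the window satisfies it → formula fails.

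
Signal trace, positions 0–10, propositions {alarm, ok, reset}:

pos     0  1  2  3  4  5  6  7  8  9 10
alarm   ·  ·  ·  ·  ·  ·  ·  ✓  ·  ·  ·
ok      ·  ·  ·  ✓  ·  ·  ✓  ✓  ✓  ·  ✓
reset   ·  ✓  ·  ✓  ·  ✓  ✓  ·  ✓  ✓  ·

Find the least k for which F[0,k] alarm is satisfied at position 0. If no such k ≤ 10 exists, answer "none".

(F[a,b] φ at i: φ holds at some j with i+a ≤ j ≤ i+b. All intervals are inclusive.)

7

Scan j = 0,1,… for alarm:
  j=0: fails
  j=1: fails
  j=2: fails
  j=3: fails
  j=4: fails
  j=5: fails
  j=6: fails
  j=7: holds
First hit at j=7, so smallest k = 7-0 = 7.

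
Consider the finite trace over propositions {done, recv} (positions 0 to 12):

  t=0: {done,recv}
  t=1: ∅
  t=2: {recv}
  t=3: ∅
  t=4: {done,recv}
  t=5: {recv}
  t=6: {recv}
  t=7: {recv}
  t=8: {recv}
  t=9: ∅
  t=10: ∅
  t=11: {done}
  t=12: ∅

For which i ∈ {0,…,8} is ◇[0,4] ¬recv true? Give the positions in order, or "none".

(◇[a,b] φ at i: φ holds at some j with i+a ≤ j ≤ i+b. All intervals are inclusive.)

Evaluate at each i in [0,8]:
  i=0: ✓ (witness j=1)
  i=1: ✓ (witness j=1)
  i=2: ✓ (witness j=3)
  i=3: ✓ (witness j=3)
  i=4: ✗ (none in [4,8])
  i=5: ✓ (witness j=9)
  i=6: ✓ (witness j=9)
  i=7: ✓ (witness j=9)
  i=8: ✓ (witness j=9)

0, 1, 2, 3, 5, 6, 7, 8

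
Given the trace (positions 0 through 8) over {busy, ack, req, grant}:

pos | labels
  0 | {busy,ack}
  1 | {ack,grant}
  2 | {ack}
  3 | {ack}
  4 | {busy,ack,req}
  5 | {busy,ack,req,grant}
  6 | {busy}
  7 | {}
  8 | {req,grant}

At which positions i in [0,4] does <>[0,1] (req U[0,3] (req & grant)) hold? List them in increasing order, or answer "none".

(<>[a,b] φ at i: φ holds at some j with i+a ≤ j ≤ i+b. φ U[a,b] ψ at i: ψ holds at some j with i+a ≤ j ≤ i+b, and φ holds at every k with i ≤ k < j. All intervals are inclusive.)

Evaluate at each i in [0,4]:
  i=0: ✗ (none in [0,1])
  i=1: ✗ (none in [1,2])
  i=2: ✗ (none in [2,3])
  i=3: ✓ (witness j=4)
  i=4: ✓ (witness j=4)

3, 4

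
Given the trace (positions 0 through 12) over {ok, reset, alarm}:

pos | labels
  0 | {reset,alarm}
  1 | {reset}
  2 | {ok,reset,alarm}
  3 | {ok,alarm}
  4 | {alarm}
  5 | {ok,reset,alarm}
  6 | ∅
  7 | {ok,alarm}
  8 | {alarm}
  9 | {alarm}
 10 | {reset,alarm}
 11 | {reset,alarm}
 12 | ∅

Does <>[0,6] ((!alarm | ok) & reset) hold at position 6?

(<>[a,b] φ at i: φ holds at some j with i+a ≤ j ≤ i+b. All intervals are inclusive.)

Check ((!alarm | ok) & reset) at each j in [6,12]:
  j=6: false
  j=7: false
  j=8: false
  j=9: false
  j=10: false
  j=11: false
  j=12: false
No position in the window satisfies it → formula fails.

Does not hold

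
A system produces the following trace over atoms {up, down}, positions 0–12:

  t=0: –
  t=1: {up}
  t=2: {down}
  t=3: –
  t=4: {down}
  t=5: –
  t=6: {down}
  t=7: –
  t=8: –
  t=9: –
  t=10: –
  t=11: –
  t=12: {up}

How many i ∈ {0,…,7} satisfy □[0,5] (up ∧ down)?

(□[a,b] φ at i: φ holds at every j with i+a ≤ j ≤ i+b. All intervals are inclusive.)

Evaluate at each i in [0,7]:
  i=0: ✗ (fails at j=0)
  i=1: ✗ (fails at j=1)
  i=2: ✗ (fails at j=2)
  i=3: ✗ (fails at j=3)
  i=4: ✗ (fails at j=4)
  i=5: ✗ (fails at j=5)
  i=6: ✗ (fails at j=6)
  i=7: ✗ (fails at j=7)
Positions where it holds: {} → 0.

0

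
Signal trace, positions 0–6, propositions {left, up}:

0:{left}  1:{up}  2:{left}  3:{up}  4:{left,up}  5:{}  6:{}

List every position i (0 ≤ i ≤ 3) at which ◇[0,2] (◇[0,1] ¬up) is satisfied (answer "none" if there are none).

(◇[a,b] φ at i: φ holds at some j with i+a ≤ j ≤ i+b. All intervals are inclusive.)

Evaluate at each i in [0,3]:
  i=0: ✓ (witness j=0)
  i=1: ✓ (witness j=1)
  i=2: ✓ (witness j=2)
  i=3: ✓ (witness j=4)

0, 1, 2, 3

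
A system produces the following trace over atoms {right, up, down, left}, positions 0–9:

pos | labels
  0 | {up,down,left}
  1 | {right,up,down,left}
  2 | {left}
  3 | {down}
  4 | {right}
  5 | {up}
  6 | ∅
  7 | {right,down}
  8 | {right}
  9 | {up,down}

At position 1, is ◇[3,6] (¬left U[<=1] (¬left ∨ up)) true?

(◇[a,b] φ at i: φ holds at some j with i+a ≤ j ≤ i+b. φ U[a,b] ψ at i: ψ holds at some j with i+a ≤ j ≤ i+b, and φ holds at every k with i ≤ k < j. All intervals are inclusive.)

Check (¬left U[<=1] (¬left ∨ up)) at each j in [4,7]:
  j=4: holds
  j=5: holds
  j=6: holds
  j=7: holds
Found at j=4 → formula holds.

Yes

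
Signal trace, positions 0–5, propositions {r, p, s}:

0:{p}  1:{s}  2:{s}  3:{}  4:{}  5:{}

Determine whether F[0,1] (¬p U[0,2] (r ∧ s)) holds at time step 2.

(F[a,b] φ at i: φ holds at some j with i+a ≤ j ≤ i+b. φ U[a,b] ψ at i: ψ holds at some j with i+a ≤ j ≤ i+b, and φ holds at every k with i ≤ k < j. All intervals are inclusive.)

False

Check (¬p U[0,2] (r ∧ s)) at each j in [2,3]:
  j=2: fails
  j=3: fails
No position in the window satisfies it → formula fails.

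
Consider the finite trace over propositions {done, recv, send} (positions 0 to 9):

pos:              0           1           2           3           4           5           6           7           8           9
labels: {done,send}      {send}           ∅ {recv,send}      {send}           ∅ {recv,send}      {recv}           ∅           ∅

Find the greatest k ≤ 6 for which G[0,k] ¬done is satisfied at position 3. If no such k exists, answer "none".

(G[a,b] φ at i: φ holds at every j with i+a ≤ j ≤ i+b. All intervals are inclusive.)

6

¬done must hold from j=3 onward; find where it first fails.
  j=3: holds
  j=4: holds
  j=5: holds
  j=6: holds
  j=7: holds
  j=8: holds
  j=9: holds
Holds through j=9; largest k = 6.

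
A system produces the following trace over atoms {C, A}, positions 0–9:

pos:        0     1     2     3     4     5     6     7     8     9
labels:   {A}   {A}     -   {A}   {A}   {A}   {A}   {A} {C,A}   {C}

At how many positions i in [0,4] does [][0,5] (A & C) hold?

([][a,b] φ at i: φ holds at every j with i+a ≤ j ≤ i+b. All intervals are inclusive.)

Evaluate at each i in [0,4]:
  i=0: ✗ (fails at j=0)
  i=1: ✗ (fails at j=1)
  i=2: ✗ (fails at j=2)
  i=3: ✗ (fails at j=3)
  i=4: ✗ (fails at j=4)
Positions where it holds: {} → 0.

0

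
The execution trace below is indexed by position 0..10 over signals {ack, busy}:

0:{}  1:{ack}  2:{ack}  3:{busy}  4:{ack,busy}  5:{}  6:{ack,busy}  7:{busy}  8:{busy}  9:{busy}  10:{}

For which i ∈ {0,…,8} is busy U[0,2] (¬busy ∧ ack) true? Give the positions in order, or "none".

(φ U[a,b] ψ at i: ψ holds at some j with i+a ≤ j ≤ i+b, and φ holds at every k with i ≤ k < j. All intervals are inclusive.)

Evaluate at each i in [0,8]:
  i=0: ✗ (lhs fails at k=0 before rhs at j=1)
  i=1: ✓ (rhs at j=1)
  i=2: ✓ (rhs at j=2)
  i=3: ✗ (no rhs in [3,5])
  i=4: ✗ (no rhs in [4,6])
  i=5: ✗ (no rhs in [5,7])
  i=6: ✗ (no rhs in [6,8])
  i=7: ✗ (no rhs in [7,9])
  i=8: ✗ (no rhs in [8,10])

1, 2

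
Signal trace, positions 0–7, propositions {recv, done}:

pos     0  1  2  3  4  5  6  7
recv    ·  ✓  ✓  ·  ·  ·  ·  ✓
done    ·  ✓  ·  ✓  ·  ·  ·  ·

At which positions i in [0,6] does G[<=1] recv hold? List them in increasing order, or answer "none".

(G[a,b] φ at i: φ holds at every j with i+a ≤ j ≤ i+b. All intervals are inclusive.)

Evaluate at each i in [0,6]:
  i=0: ✗ (fails at j=0)
  i=1: ✓ (all of [1,2])
  i=2: ✗ (fails at j=3)
  i=3: ✗ (fails at j=3)
  i=4: ✗ (fails at j=4)
  i=5: ✗ (fails at j=5)
  i=6: ✗ (fails at j=6)

1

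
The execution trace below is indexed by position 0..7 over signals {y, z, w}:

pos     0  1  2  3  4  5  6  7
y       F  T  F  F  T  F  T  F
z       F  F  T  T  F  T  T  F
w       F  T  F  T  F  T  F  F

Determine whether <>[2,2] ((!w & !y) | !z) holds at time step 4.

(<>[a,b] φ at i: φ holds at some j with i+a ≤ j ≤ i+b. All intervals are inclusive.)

Check ((!w & !y) | !z) at each j in [6,6]:
  j=6: false
No position in the window satisfies it → formula fails.

No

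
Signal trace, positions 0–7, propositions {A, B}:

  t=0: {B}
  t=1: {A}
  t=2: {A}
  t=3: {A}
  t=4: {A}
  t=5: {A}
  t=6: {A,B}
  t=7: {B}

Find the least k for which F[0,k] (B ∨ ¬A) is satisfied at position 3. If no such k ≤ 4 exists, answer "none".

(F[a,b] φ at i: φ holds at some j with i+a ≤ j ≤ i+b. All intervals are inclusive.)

3

Scan j = 3,4,… for (B ∨ ¬A):
  j=3: fails
  j=4: fails
  j=5: fails
  j=6: holds
First hit at j=6, so smallest k = 6-3 = 3.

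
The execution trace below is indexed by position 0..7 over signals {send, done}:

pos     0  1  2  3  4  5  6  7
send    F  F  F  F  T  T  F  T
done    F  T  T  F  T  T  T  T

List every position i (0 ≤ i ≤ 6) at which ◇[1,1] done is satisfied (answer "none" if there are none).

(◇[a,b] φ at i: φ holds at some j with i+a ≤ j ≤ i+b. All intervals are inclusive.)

Evaluate at each i in [0,6]:
  i=0: ✓ (witness j=1)
  i=1: ✓ (witness j=2)
  i=2: ✗ (none in [3,3])
  i=3: ✓ (witness j=4)
  i=4: ✓ (witness j=5)
  i=5: ✓ (witness j=6)
  i=6: ✓ (witness j=7)

0, 1, 3, 4, 5, 6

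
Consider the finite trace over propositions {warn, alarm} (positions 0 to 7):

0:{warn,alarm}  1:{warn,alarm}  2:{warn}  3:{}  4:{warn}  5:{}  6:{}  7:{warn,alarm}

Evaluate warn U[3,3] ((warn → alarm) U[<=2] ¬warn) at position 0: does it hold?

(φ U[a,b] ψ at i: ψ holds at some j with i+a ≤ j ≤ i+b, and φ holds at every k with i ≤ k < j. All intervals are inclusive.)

Need some j in [3,3] with ((warn → alarm) U[<=2] ¬warn), and warn at every k in [0,j-1].
  j=3: ((warn → alarm) U[<=2] ¬warn) holds; warn holds at every k in [0,2] → satisfied.

True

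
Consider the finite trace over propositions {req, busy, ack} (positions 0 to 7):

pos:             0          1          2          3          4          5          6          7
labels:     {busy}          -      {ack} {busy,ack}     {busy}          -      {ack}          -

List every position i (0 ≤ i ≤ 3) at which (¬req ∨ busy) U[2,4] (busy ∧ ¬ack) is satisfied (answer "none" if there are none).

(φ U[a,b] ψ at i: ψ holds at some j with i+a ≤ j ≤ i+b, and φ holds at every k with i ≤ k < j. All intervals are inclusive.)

Evaluate at each i in [0,3]:
  i=0: ✓ (rhs at j=4; lhs holds on [0,3])
  i=1: ✓ (rhs at j=4; lhs holds on [1,3])
  i=2: ✓ (rhs at j=4; lhs holds on [2,3])
  i=3: ✗ (no rhs in [5,7])

0, 1, 2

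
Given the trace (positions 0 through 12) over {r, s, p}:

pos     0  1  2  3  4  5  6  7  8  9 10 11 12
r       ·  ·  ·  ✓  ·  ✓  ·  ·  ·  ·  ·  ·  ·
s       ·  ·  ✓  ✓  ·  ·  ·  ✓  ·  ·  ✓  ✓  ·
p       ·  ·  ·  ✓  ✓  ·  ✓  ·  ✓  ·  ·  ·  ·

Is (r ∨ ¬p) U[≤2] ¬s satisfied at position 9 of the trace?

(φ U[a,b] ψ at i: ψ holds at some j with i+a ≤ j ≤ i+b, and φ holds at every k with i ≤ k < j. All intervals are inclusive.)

Need some j in [9,11] with ¬s, and (r ∨ ¬p) at every k in [9,j-1].
  j=9: ¬s holds; no prefix to check → satisfied.

Holds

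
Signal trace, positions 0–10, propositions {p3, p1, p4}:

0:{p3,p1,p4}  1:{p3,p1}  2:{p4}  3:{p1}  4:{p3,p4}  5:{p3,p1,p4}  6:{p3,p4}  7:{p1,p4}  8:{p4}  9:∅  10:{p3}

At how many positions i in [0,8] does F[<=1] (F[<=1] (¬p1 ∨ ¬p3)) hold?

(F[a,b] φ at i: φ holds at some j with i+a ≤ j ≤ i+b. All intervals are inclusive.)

Evaluate at each i in [0,8]:
  i=0: ✓ (witness j=1)
  i=1: ✓ (witness j=1)
  i=2: ✓ (witness j=2)
  i=3: ✓ (witness j=3)
  i=4: ✓ (witness j=4)
  i=5: ✓ (witness j=5)
  i=6: ✓ (witness j=6)
  i=7: ✓ (witness j=7)
  i=8: ✓ (witness j=8)
Positions where it holds: {0, 1, 2, 3, 4, 5, 6, 7, 8} → 9.

9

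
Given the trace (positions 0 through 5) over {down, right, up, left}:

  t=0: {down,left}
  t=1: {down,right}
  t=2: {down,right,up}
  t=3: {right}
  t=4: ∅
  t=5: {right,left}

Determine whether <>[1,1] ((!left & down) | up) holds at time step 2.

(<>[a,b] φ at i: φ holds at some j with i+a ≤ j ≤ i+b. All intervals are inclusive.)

Check ((!left & down) | up) at each j in [3,3]:
  j=3: false
No position in the window satisfies it → formula fails.

Does not hold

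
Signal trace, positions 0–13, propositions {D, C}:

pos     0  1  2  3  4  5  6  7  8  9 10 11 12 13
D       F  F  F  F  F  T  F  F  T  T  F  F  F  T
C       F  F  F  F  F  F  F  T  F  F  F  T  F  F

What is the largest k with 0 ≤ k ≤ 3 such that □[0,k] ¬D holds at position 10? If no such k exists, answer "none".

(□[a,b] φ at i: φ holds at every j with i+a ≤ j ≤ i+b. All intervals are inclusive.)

2

¬D must hold from j=10 onward; find where it first fails.
  j=10: holds
  j=11: holds
  j=12: holds
  j=13: fails
Holds on [10,12], so largest k = 2.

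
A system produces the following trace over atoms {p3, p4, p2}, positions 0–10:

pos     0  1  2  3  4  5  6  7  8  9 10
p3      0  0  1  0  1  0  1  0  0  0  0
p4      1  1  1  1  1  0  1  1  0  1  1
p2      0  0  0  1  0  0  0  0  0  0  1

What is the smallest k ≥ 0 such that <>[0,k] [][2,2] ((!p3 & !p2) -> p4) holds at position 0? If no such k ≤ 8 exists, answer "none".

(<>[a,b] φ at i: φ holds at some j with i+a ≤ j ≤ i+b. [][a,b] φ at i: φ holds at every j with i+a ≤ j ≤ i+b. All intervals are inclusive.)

0

Scan j = 0,1,… for [][2,2] ((!p3 & !p2) -> p4):
  j=0: holds
First hit at j=0, so smallest k = 0-0 = 0.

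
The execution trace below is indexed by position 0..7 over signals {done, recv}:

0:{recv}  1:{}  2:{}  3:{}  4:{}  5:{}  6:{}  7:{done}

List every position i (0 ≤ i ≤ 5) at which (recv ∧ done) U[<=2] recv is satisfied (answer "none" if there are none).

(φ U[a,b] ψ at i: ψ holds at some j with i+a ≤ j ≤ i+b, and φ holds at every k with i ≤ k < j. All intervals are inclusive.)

0

Evaluate at each i in [0,5]:
  i=0: ✓ (rhs at j=0)
  i=1: ✗ (no rhs in [1,3])
  i=2: ✗ (no rhs in [2,4])
  i=3: ✗ (no rhs in [3,5])
  i=4: ✗ (no rhs in [4,6])
  i=5: ✗ (no rhs in [5,7])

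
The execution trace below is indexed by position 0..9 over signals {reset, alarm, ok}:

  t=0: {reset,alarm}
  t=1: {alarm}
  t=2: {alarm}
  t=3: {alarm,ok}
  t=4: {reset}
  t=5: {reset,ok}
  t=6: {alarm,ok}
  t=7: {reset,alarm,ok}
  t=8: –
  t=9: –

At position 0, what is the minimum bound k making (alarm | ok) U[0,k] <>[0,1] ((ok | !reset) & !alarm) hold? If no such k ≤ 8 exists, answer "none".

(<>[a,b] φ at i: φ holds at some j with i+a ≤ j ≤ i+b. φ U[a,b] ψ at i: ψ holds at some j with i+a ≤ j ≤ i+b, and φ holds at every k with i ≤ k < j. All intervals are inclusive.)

Need earliest j ≥ 0 with <>[0,1] ((ok | !reset) & !alarm), and (alarm | ok) at every k in [0,j-1].
  j=0: rhs fails.
  j=1: rhs fails.
  j=2: rhs fails.
  j=3: rhs fails.
  j=4: rhs holds; lhs holds on [0,3]. k = 4.

4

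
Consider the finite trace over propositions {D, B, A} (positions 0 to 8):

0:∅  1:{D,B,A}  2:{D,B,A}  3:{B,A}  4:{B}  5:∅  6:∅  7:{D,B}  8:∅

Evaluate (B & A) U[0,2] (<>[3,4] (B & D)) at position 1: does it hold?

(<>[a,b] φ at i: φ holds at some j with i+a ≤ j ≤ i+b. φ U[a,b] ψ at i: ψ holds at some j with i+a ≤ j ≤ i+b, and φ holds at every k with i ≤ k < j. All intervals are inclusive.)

Need some j in [1,3] with <>[3,4] (B & D), and (B & A) at every k in [1,j-1].
  j=1: <>[3,4] (B & D) — fails (none in [4,5]).
  j=2: <>[3,4] (B & D) — fails (none in [5,6]).
  j=3: <>[3,4] (B & D) holds; (B & A) holds at every k in [1,2] → satisfied.

True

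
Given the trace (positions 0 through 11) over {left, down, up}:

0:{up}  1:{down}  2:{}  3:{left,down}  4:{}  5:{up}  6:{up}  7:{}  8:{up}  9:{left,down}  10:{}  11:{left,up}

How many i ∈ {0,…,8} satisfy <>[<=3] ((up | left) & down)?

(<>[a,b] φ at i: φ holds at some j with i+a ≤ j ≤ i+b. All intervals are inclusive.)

7

Evaluate at each i in [0,8]:
  i=0: ✓ (witness j=3)
  i=1: ✓ (witness j=3)
  i=2: ✓ (witness j=3)
  i=3: ✓ (witness j=3)
  i=4: ✗ (none in [4,7])
  i=5: ✗ (none in [5,8])
  i=6: ✓ (witness j=9)
  i=7: ✓ (witness j=9)
  i=8: ✓ (witness j=9)
Positions where it holds: {0, 1, 2, 3, 6, 7, 8} → 7.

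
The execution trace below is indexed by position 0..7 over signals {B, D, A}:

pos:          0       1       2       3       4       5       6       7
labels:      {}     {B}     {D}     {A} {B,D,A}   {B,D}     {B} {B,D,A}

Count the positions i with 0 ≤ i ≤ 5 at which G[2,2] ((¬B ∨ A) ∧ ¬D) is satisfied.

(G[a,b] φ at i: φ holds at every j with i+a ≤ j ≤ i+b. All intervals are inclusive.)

1

Evaluate at each i in [0,5]:
  i=0: ✗ (fails at j=2)
  i=1: ✓ (all of [3,3])
  i=2: ✗ (fails at j=4)
  i=3: ✗ (fails at j=5)
  i=4: ✗ (fails at j=6)
  i=5: ✗ (fails at j=7)
Positions where it holds: {1} → 1.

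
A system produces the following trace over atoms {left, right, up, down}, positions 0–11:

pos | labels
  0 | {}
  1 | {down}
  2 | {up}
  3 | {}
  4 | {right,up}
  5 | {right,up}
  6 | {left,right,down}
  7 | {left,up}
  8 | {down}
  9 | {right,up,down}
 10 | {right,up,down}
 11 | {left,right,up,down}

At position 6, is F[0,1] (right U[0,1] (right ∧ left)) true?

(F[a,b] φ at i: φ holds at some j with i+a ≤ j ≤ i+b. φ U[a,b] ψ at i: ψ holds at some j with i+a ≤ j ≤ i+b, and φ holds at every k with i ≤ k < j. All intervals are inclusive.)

Check (right U[0,1] (right ∧ left)) at each j in [6,7]:
  j=6: holds
  j=7: fails
Found at j=6 → formula holds.

True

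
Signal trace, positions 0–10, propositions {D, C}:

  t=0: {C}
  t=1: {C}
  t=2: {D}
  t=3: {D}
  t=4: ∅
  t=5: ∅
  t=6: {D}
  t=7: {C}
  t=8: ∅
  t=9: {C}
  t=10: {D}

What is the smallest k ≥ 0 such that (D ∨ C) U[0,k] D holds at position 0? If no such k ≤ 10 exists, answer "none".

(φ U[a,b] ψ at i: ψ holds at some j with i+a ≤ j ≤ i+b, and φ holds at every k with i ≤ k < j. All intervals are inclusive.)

Need earliest j ≥ 0 with D, and (D ∨ C) at every k in [0,j-1].
  j=0: rhs fails.
  j=1: rhs fails.
  j=2: rhs holds; lhs holds on [0,1]. k = 2.

2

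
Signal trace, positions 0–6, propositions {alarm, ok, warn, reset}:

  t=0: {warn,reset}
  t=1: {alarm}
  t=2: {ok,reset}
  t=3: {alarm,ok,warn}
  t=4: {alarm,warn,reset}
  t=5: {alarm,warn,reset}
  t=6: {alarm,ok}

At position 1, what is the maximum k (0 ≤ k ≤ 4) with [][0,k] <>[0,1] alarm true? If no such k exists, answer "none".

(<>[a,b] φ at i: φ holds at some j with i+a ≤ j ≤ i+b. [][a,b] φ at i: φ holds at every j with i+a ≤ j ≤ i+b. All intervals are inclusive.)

4

<>[0,1] alarm must hold from j=1 onward; find where it first fails.
  j=1: holds
  j=2: holds
  j=3: holds
  j=4: holds
  j=5: holds
Holds through j=5; largest k = 4.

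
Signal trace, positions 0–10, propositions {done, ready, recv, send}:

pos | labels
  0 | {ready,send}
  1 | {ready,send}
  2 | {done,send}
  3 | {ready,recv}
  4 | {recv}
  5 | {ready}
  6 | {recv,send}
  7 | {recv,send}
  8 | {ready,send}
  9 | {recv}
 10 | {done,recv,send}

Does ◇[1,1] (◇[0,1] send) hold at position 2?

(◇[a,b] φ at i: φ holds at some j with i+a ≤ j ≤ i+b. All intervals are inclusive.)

Check ◇[0,1] send at each j in [3,3]:
  j=3: fails (none in [3,4])
No position in the window satisfies it → formula fails.

No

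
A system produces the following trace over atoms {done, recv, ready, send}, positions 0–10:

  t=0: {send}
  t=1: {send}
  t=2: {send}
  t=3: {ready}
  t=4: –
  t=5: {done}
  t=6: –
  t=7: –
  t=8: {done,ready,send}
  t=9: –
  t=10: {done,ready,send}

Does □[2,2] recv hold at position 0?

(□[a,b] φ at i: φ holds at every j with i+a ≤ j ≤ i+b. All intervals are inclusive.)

False

Check recv at every j in [2,2]:
  j=2: false
Fails at j=2 → formula fails.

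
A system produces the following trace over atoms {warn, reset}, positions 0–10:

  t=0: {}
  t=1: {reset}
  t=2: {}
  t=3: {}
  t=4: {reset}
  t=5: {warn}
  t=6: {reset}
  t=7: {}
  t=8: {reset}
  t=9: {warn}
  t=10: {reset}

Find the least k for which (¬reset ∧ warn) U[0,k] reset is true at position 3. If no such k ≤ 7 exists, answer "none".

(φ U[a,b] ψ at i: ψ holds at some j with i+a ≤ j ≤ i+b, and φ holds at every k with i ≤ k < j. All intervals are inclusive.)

Need earliest j ≥ 3 with reset, and (¬reset ∧ warn) at every k in [3,j-1].
  j=3: rhs fails.
  j=4: rhs holds but lhs fails at k=3.
  j=5: rhs fails.
  j=6: rhs holds but lhs fails at k=3.
  j=7: rhs fails.
  j=8: rhs holds but lhs fails at k=3.
  j=9: rhs fails.
  j=10: rhs holds but lhs fails at k=3.
No witness within the range → none.

none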